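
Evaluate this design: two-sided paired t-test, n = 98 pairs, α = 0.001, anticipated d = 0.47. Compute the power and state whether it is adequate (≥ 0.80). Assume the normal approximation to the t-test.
Power ≈ 0.91; the study is adequately powered (power ≥ 0.80)

Power calculation (paired t-test, normal approximation):
z_β = d · √n - z_{α/2}
z_β = 0.47 · √98 - 3.291
z_β = 0.47 · 9.899 - 3.291
z_β = 1.362

Power = Φ(z_β) = Φ(1.362) ≈ 0.913

Effect size d = 0.47 is small by Cohen's convention (0.2/0.5/0.8).

Threshold: power ≥ 0.80 is conventionally adequate.
Power ≈ 0.91 → the study is adequately powered (power ≥ 0.80).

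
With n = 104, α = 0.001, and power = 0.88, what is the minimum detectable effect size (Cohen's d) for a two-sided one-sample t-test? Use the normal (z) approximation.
d ≈ 0.44

Minimum detectable effect (one-sample t-test, normal approximation):
d = (z_{α/2} + z_β) / √n
d = (3.291 + 1.175) / √104
d = 4.466 / 10.198
d ≈ 0.44

By Cohen's convention (0.2 small / 0.5 medium / 0.8 large): small effect.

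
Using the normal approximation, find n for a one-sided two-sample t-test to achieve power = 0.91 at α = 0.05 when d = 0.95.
n = 20 per group

Sample size formula (two-sample t-test, normal approximation):
n = 2 · ((z_α + z_β) / d)²

z_α = 1.645 (for α = 0.05, one-sided)
z_β = 1.341 (for power = 0.91)
d = 0.95

n = 2 · ((1.645 + 1.341) / 0.95)²
n = 2 · (3.143)²
n ≈ 19.76
Round up to the next whole number: n = 20 per group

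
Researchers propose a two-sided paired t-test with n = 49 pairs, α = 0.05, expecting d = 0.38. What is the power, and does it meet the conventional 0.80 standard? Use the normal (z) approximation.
Power ≈ 0.76; the study is underpowered (power < 0.80)

Power calculation (paired t-test, normal approximation):
z_β = d · √n - z_{α/2}
z_β = 0.38 · √49 - 1.960
z_β = 0.38 · 7.000 - 1.960
z_β = 0.700

Power = Φ(z_β) = Φ(0.700) ≈ 0.758

Effect size d = 0.38 is small by Cohen's convention (0.2/0.5/0.8).

Threshold: power ≥ 0.80 is conventionally adequate.
Power ≈ 0.76 → the study is underpowered (power < 0.80).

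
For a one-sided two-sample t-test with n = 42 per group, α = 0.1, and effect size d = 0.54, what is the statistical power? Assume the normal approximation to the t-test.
Power ≈ 0.88

Power calculation (two-sample t-test, normal approximation):
z_β = d · √(n/2) - z_α
z_β = 0.54 · √(42/2) - 1.282
z_β = 0.54 · 4.583 - 1.282
z_β = 1.193

Power = Φ(z_β) = Φ(1.193) ≈ 0.884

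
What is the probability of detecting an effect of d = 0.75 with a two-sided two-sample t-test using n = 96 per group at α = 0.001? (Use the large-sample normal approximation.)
Power ≈ 0.97

Power calculation (two-sample t-test, normal approximation):
z_β = d · √(n/2) - z_{α/2}
z_β = 0.75 · √(96/2) - 3.291
z_β = 0.75 · 6.928 - 3.291
z_β = 1.906

Power = Φ(z_β) = Φ(1.906) ≈ 0.972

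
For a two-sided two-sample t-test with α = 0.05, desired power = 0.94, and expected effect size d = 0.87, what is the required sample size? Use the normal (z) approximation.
n = 33 per group

Sample size formula (two-sample t-test, normal approximation):
n = 2 · ((z_{α/2} + z_β) / d)²

z_{α/2} = 1.960 (for α = 0.05, two-sided)
z_β = 1.555 (for power = 0.94)
d = 0.87

n = 2 · ((1.960 + 1.555) / 0.87)²
n = 2 · (4.040)²
n ≈ 32.64
Round up to the next whole number: n = 33 per group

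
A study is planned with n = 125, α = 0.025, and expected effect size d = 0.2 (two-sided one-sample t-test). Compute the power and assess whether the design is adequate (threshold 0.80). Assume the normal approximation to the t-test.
Power ≈ 0.50; the study is underpowered (power < 0.80)

Power calculation (one-sample t-test, normal approximation):
z_β = d · √n - z_{α/2}
z_β = 0.2 · √125 - 2.241
z_β = 0.2 · 11.180 - 2.241
z_β = -0.005

Power = Φ(z_β) = Φ(-0.005) ≈ 0.498

Effect size d = 0.2 is small by Cohen's convention (0.2/0.5/0.8).

Threshold: power ≥ 0.80 is conventionally adequate.
Power ≈ 0.50 → the study is underpowered (power < 0.80).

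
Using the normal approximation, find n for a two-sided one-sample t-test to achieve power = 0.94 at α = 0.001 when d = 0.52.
n = 87

Sample size formula (one-sample t-test, normal approximation):
n = ((z_{α/2} + z_β) / d)²

z_{α/2} = 3.291 (for α = 0.001, two-sided)
z_β = 1.555 (for power = 0.94)
d = 0.52

n = ((3.291 + 1.555) / 0.52)²
n = (9.319)²
n ≈ 86.84
Round up to the next whole number: n = 87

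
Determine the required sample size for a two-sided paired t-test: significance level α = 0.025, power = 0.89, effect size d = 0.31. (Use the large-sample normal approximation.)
n = 126 pairs

Sample size formula (paired t-test, normal approximation):
n = ((z_{α/2} + z_β) / d)²

z_{α/2} = 2.241 (for α = 0.025, two-sided)
z_β = 1.227 (for power = 0.89)
d = 0.31

n = ((2.241 + 1.227) / 0.31)²
n = (11.187)²
n ≈ 125.15
Round up to the next whole number: n = 126 pairs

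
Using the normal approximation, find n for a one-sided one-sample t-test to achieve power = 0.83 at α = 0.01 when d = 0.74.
n = 20

Sample size formula (one-sample t-test, normal approximation):
n = ((z_α + z_β) / d)²

z_α = 2.326 (for α = 0.01, one-sided)
z_β = 0.954 (for power = 0.83)
d = 0.74

n = ((2.326 + 0.954) / 0.74)²
n = (4.432)²
n ≈ 19.64
Round up to the next whole number: n = 20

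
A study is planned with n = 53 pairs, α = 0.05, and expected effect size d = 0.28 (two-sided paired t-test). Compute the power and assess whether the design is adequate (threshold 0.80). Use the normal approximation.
Power ≈ 0.53; the study is underpowered (power < 0.80)

Power calculation (paired t-test, normal approximation):
z_β = d · √n - z_{α/2}
z_β = 0.28 · √53 - 1.960
z_β = 0.28 · 7.280 - 1.960
z_β = 0.078

Power = Φ(z_β) = Φ(0.078) ≈ 0.531

Effect size d = 0.28 is small by Cohen's convention (0.2/0.5/0.8).

Threshold: power ≥ 0.80 is conventionally adequate.
Power ≈ 0.53 → the study is underpowered (power < 0.80).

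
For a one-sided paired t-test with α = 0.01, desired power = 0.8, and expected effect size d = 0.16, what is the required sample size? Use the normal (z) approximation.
n = 393 pairs

Sample size formula (paired t-test, normal approximation):
n = ((z_α + z_β) / d)²

z_α = 2.326 (for α = 0.01, one-sided)
z_β = 0.842 (for power = 0.8)
d = 0.16

n = ((2.326 + 0.842) / 0.16)²
n = (19.800)²
n ≈ 392.04
Round up to the next whole number: n = 393 pairs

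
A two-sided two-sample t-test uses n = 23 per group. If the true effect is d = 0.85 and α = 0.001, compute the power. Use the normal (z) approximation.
Power ≈ 0.34

Power calculation (two-sample t-test, normal approximation):
z_β = d · √(n/2) - z_{α/2}
z_β = 0.85 · √(23/2) - 3.291
z_β = 0.85 · 3.391 - 3.291
z_β = -0.408

Power = Φ(z_β) = Φ(-0.408) ≈ 0.342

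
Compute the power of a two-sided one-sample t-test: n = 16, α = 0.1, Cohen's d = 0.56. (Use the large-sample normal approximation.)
Power ≈ 0.72

Power calculation (one-sample t-test, normal approximation):
z_β = d · √n - z_{α/2}
z_β = 0.56 · √16 - 1.645
z_β = 0.56 · 4.000 - 1.645
z_β = 0.595

Power = Φ(z_β) = Φ(0.595) ≈ 0.724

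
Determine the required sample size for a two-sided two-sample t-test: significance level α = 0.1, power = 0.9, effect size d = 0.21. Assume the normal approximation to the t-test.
n = 389 per group

Sample size formula (two-sample t-test, normal approximation):
n = 2 · ((z_{α/2} + z_β) / d)²

z_{α/2} = 1.645 (for α = 0.1, two-sided)
z_β = 1.282 (for power = 0.9)
d = 0.21

n = 2 · ((1.645 + 1.282) / 0.21)²
n = 2 · (13.938)²
n ≈ 388.54
Round up to the next whole number: n = 389 per group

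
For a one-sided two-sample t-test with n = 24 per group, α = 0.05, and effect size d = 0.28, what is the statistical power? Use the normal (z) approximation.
Power ≈ 0.25

Power calculation (two-sample t-test, normal approximation):
z_β = d · √(n/2) - z_α
z_β = 0.28 · √(24/2) - 1.645
z_β = 0.28 · 3.464 - 1.645
z_β = -0.675

Power = Φ(z_β) = Φ(-0.675) ≈ 0.250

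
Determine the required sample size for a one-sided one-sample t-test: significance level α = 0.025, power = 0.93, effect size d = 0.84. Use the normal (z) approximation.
n = 17

Sample size formula (one-sample t-test, normal approximation):
n = ((z_α + z_β) / d)²

z_α = 1.960 (for α = 0.025, one-sided)
z_β = 1.476 (for power = 0.93)
d = 0.84

n = ((1.960 + 1.476) / 0.84)²
n = (4.090)²
n ≈ 16.73
Round up to the next whole number: n = 17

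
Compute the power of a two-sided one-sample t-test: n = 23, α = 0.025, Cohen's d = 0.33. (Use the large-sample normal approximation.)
Power ≈ 0.26

Power calculation (one-sample t-test, normal approximation):
z_β = d · √n - z_{α/2}
z_β = 0.33 · √23 - 2.241
z_β = 0.33 · 4.796 - 2.241
z_β = -0.659

Power = Φ(z_β) = Φ(-0.659) ≈ 0.255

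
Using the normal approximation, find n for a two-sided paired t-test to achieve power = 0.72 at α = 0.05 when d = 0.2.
n = 162 pairs

Sample size formula (paired t-test, normal approximation):
n = ((z_{α/2} + z_β) / d)²

z_{α/2} = 1.960 (for α = 0.05, two-sided)
z_β = 0.583 (for power = 0.72)
d = 0.2

n = ((1.960 + 0.583) / 0.2)²
n = (12.715)²
n ≈ 161.67
Round up to the next whole number: n = 162 pairs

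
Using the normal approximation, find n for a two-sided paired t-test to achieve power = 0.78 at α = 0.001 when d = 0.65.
n = 40 pairs

Sample size formula (paired t-test, normal approximation):
n = ((z_{α/2} + z_β) / d)²

z_{α/2} = 3.291 (for α = 0.001, two-sided)
z_β = 0.772 (for power = 0.78)
d = 0.65

n = ((3.291 + 0.772) / 0.65)²
n = (6.251)²
n ≈ 39.08
Round up to the next whole number: n = 40 pairs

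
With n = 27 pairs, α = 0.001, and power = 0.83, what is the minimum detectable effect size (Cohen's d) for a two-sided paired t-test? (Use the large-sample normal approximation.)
d ≈ 0.82

Minimum detectable effect (paired t-test, normal approximation):
d = (z_{α/2} + z_β) / √n
d = (3.291 + 0.954) / √27
d = 4.245 / 5.196
d ≈ 0.82

By Cohen's convention (0.2 small / 0.5 medium / 0.8 large): large effect.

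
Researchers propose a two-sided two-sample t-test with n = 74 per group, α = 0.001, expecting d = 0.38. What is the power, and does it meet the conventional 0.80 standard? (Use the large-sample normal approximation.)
Power ≈ 0.16; the study is underpowered (power < 0.80)

Power calculation (two-sample t-test, normal approximation):
z_β = d · √(n/2) - z_{α/2}
z_β = 0.38 · √(74/2) - 3.291
z_β = 0.38 · 6.083 - 3.291
z_β = -0.979

Power = Φ(z_β) = Φ(-0.979) ≈ 0.164

Effect size d = 0.38 is small by Cohen's convention (0.2/0.5/0.8).

Threshold: power ≥ 0.80 is conventionally adequate.
Power ≈ 0.16 → the study is underpowered (power < 0.80).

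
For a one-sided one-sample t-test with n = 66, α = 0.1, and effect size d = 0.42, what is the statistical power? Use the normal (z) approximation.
Power ≈ 0.98

Power calculation (one-sample t-test, normal approximation):
z_β = d · √n - z_α
z_β = 0.42 · √66 - 1.282
z_β = 0.42 · 8.124 - 1.282
z_β = 2.131

Power = Φ(z_β) = Φ(2.131) ≈ 0.983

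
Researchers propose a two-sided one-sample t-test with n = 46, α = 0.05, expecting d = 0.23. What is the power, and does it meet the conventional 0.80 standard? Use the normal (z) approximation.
Power ≈ 0.34; the study is underpowered (power < 0.80)

Power calculation (one-sample t-test, normal approximation):
z_β = d · √n - z_{α/2}
z_β = 0.23 · √46 - 1.960
z_β = 0.23 · 6.782 - 1.960
z_β = -0.400

Power = Φ(z_β) = Φ(-0.400) ≈ 0.345

Effect size d = 0.23 is small by Cohen's convention (0.2/0.5/0.8).

Threshold: power ≥ 0.80 is conventionally adequate.
Power ≈ 0.34 → the study is underpowered (power < 0.80).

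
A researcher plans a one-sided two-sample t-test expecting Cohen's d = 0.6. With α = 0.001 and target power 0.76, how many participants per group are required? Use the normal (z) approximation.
n = 81 per group

Sample size formula (two-sample t-test, normal approximation):
n = 2 · ((z_α + z_β) / d)²

z_α = 3.090 (for α = 0.001, one-sided)
z_β = 0.706 (for power = 0.76)
d = 0.6

n = 2 · ((3.090 + 0.706) / 0.6)²
n = 2 · (6.327)²
n ≈ 80.06
Round up to the next whole number: n = 81 per group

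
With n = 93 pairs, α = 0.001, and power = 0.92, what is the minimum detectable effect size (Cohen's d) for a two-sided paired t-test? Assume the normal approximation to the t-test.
d ≈ 0.49

Minimum detectable effect (paired t-test, normal approximation):
d = (z_{α/2} + z_β) / √n
d = (3.291 + 1.405) / √93
d = 4.696 / 9.644
d ≈ 0.49

By Cohen's convention (0.2 small / 0.5 medium / 0.8 large): small effect.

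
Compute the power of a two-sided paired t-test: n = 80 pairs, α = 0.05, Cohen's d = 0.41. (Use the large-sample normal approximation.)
Power ≈ 0.96

Power calculation (paired t-test, normal approximation):
z_β = d · √n - z_{α/2}
z_β = 0.41 · √80 - 1.960
z_β = 0.41 · 8.944 - 1.960
z_β = 1.707

Power = Φ(z_β) = Φ(1.707) ≈ 0.956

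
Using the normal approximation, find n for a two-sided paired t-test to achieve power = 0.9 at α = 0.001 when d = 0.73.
n = 40 pairs

Sample size formula (paired t-test, normal approximation):
n = ((z_{α/2} + z_β) / d)²

z_{α/2} = 3.291 (for α = 0.001, two-sided)
z_β = 1.282 (for power = 0.9)
d = 0.73

n = ((3.291 + 1.282) / 0.73)²
n = (6.264)²
n ≈ 39.24
Round up to the next whole number: n = 40 pairs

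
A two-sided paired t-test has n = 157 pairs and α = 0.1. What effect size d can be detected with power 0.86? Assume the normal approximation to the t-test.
d ≈ 0.22

Minimum detectable effect (paired t-test, normal approximation):
d = (z_{α/2} + z_β) / √n
d = (1.645 + 1.080) / √157
d = 2.725 / 12.530
d ≈ 0.22

By Cohen's convention (0.2 small / 0.5 medium / 0.8 large): small effect.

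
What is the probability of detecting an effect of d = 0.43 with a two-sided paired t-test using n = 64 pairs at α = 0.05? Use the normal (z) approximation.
Power ≈ 0.93

Power calculation (paired t-test, normal approximation):
z_β = d · √n - z_{α/2}
z_β = 0.43 · √64 - 1.960
z_β = 0.43 · 8.000 - 1.960
z_β = 1.480

Power = Φ(z_β) = Φ(1.480) ≈ 0.931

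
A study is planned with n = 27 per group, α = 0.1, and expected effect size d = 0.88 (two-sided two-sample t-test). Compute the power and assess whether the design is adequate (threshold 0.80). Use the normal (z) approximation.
Power ≈ 0.94; the study is adequately powered (power ≥ 0.80)

Power calculation (two-sample t-test, normal approximation):
z_β = d · √(n/2) - z_{α/2}
z_β = 0.88 · √(27/2) - 1.645
z_β = 0.88 · 3.674 - 1.645
z_β = 1.588

Power = Φ(z_β) = Φ(1.588) ≈ 0.944

Effect size d = 0.88 is large by Cohen's convention (0.2/0.5/0.8).

Threshold: power ≥ 0.80 is conventionally adequate.
Power ≈ 0.94 → the study is adequately powered (power ≥ 0.80).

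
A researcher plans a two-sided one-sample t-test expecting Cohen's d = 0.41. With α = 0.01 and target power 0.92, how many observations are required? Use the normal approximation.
n = 95

Sample size formula (one-sample t-test, normal approximation):
n = ((z_{α/2} + z_β) / d)²

z_{α/2} = 2.576 (for α = 0.01, two-sided)
z_β = 1.405 (for power = 0.92)
d = 0.41

n = ((2.576 + 1.405) / 0.41)²
n = (9.710)²
n ≈ 94.28
Round up to the next whole number: n = 95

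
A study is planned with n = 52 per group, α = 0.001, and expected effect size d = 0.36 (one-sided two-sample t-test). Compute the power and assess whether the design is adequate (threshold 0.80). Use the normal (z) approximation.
Power ≈ 0.10; the study is underpowered (power < 0.80)

Power calculation (two-sample t-test, normal approximation):
z_β = d · √(n/2) - z_α
z_β = 0.36 · √(52/2) - 3.090
z_β = 0.36 · 5.099 - 3.090
z_β = -1.255

Power = Φ(z_β) = Φ(-1.255) ≈ 0.105

Effect size d = 0.36 is small by Cohen's convention (0.2/0.5/0.8).

Threshold: power ≥ 0.80 is conventionally adequate.
Power ≈ 0.10 → the study is underpowered (power < 0.80).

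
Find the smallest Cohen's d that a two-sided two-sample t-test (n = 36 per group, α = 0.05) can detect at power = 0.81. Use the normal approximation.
d ≈ 0.67

Minimum detectable effect (two-sample t-test, normal approximation):
d = (z_{α/2} + z_β) / √(n/2)
d = (1.960 + 0.878) / √(36/2)
d = 2.838 / 4.243
d ≈ 0.67

By Cohen's convention (0.2 small / 0.5 medium / 0.8 large): medium effect.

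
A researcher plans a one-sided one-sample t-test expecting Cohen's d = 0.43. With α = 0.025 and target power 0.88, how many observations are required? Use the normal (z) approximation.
n = 54

Sample size formula (one-sample t-test, normal approximation):
n = ((z_α + z_β) / d)²

z_α = 1.960 (for α = 0.025, one-sided)
z_β = 1.175 (for power = 0.88)
d = 0.43

n = ((1.960 + 1.175) / 0.43)²
n = (7.291)²
n ≈ 53.16
Round up to the next whole number: n = 54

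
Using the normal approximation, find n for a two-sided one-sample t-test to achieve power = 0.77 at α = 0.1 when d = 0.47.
n = 26

Sample size formula (one-sample t-test, normal approximation):
n = ((z_{α/2} + z_β) / d)²

z_{α/2} = 1.645 (for α = 0.1, two-sided)
z_β = 0.739 (for power = 0.77)
d = 0.47

n = ((1.645 + 0.739) / 0.47)²
n = (5.072)²
n ≈ 25.73
Round up to the next whole number: n = 26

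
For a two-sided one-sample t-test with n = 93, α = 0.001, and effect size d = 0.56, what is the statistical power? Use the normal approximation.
Power ≈ 0.98

Power calculation (one-sample t-test, normal approximation):
z_β = d · √n - z_{α/2}
z_β = 0.56 · √93 - 3.291
z_β = 0.56 · 9.644 - 3.291
z_β = 2.110

Power = Φ(z_β) = Φ(2.110) ≈ 0.983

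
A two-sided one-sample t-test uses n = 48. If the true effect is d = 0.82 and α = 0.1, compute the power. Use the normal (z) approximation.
Power ≈ 1.00

Power calculation (one-sample t-test, normal approximation):
z_β = d · √n - z_{α/2}
z_β = 0.82 · √48 - 1.645
z_β = 0.82 · 6.928 - 1.645
z_β = 4.036

Power = Φ(z_β) = Φ(4.036) ≈ 1.000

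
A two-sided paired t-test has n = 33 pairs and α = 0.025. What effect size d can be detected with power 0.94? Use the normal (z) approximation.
d ≈ 0.66

Minimum detectable effect (paired t-test, normal approximation):
d = (z_{α/2} + z_β) / √n
d = (2.241 + 1.555) / √33
d = 3.796 / 5.745
d ≈ 0.66

By Cohen's convention (0.2 small / 0.5 medium / 0.8 large): medium effect.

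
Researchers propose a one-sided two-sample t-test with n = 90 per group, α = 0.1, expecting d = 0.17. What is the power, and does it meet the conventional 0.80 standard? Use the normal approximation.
Power ≈ 0.44; the study is underpowered (power < 0.80)

Power calculation (two-sample t-test, normal approximation):
z_β = d · √(n/2) - z_α
z_β = 0.17 · √(90/2) - 1.282
z_β = 0.17 · 6.708 - 1.282
z_β = -0.141

Power = Φ(z_β) = Φ(-0.141) ≈ 0.444

Effect size d = 0.17 is very small by Cohen's convention (0.2/0.5/0.8).

Threshold: power ≥ 0.80 is conventionally adequate.
Power ≈ 0.44 → the study is underpowered (power < 0.80).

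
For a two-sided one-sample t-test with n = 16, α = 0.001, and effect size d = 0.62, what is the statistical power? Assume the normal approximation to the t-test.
Power ≈ 0.21

Power calculation (one-sample t-test, normal approximation):
z_β = d · √n - z_{α/2}
z_β = 0.62 · √16 - 3.291
z_β = 0.62 · 4.000 - 3.291
z_β = -0.811

Power = Φ(z_β) = Φ(-0.811) ≈ 0.209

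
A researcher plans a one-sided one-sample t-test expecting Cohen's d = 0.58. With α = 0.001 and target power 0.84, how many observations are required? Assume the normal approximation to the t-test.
n = 50

Sample size formula (one-sample t-test, normal approximation):
n = ((z_α + z_β) / d)²

z_α = 3.090 (for α = 0.001, one-sided)
z_β = 0.994 (for power = 0.84)
d = 0.58

n = ((3.090 + 0.994) / 0.58)²
n = (7.041)²
n ≈ 49.58
Round up to the next whole number: n = 50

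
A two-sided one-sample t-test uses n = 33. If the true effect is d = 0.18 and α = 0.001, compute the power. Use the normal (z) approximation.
Power ≈ 0.01

Power calculation (one-sample t-test, normal approximation):
z_β = d · √n - z_{α/2}
z_β = 0.18 · √33 - 3.291
z_β = 0.18 · 5.745 - 3.291
z_β = -2.257

Power = Φ(z_β) = Φ(-2.257) ≈ 0.012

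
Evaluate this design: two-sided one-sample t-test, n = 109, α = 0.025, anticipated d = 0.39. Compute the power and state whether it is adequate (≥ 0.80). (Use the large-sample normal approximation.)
Power ≈ 0.97; the study is adequately powered (power ≥ 0.80)

Power calculation (one-sample t-test, normal approximation):
z_β = d · √n - z_{α/2}
z_β = 0.39 · √109 - 2.241
z_β = 0.39 · 10.440 - 2.241
z_β = 1.830

Power = Φ(z_β) = Φ(1.830) ≈ 0.966

Effect size d = 0.39 is small by Cohen's convention (0.2/0.5/0.8).

Threshold: power ≥ 0.80 is conventionally adequate.
Power ≈ 0.97 → the study is adequately powered (power ≥ 0.80).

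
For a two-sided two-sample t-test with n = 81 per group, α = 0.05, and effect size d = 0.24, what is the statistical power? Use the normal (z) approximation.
Power ≈ 0.33

Power calculation (two-sample t-test, normal approximation):
z_β = d · √(n/2) - z_{α/2}
z_β = 0.24 · √(81/2) - 1.960
z_β = 0.24 · 6.364 - 1.960
z_β = -0.433

Power = Φ(z_β) = Φ(-0.433) ≈ 0.333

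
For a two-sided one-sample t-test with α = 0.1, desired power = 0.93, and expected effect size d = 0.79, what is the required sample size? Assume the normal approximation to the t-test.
n = 16

Sample size formula (one-sample t-test, normal approximation):
n = ((z_{α/2} + z_β) / d)²

z_{α/2} = 1.645 (for α = 0.1, two-sided)
z_β = 1.476 (for power = 0.93)
d = 0.79

n = ((1.645 + 1.476) / 0.79)²
n = (3.951)²
n ≈ 15.61
Round up to the next whole number: n = 16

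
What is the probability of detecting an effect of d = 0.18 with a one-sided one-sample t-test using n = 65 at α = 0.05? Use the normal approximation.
Power ≈ 0.42

Power calculation (one-sample t-test, normal approximation):
z_β = d · √n - z_α
z_β = 0.18 · √65 - 1.645
z_β = 0.18 · 8.062 - 1.645
z_β = -0.194

Power = Φ(z_β) = Φ(-0.194) ≈ 0.423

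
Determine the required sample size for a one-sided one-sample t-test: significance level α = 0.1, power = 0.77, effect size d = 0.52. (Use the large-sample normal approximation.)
n = 16

Sample size formula (one-sample t-test, normal approximation):
n = ((z_α + z_β) / d)²

z_α = 1.282 (for α = 0.1, one-sided)
z_β = 0.739 (for power = 0.77)
d = 0.52

n = ((1.282 + 0.739) / 0.52)²
n = (3.887)²
n ≈ 15.11
Round up to the next whole number: n = 16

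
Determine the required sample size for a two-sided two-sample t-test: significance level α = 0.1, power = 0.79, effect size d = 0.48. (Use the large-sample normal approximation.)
n = 53 per group

Sample size formula (two-sample t-test, normal approximation):
n = 2 · ((z_{α/2} + z_β) / d)²

z_{α/2} = 1.645 (for α = 0.1, two-sided)
z_β = 0.806 (for power = 0.79)
d = 0.48

n = 2 · ((1.645 + 0.806) / 0.48)²
n = 2 · (5.106)²
n ≈ 52.14
Round up to the next whole number: n = 53 per group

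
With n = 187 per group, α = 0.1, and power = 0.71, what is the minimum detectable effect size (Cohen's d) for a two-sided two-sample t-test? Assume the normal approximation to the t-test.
d ≈ 0.23

Minimum detectable effect (two-sample t-test, normal approximation):
d = (z_{α/2} + z_β) / √(n/2)
d = (1.645 + 0.553) / √(187/2)
d = 2.198 / 9.670
d ≈ 0.23

By Cohen's convention (0.2 small / 0.5 medium / 0.8 large): small effect.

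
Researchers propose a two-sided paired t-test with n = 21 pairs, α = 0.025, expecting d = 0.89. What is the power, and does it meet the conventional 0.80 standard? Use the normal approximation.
Power ≈ 0.97; the study is adequately powered (power ≥ 0.80)

Power calculation (paired t-test, normal approximation):
z_β = d · √n - z_{α/2}
z_β = 0.89 · √21 - 2.241
z_β = 0.89 · 4.583 - 2.241
z_β = 1.837

Power = Φ(z_β) = Φ(1.837) ≈ 0.967

Effect size d = 0.89 is large by Cohen's convention (0.2/0.5/0.8).

Threshold: power ≥ 0.80 is conventionally adequate.
Power ≈ 0.97 → the study is adequately powered (power ≥ 0.80).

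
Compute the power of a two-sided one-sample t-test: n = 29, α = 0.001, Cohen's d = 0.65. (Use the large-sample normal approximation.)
Power ≈ 0.58

Power calculation (one-sample t-test, normal approximation):
z_β = d · √n - z_{α/2}
z_β = 0.65 · √29 - 3.291
z_β = 0.65 · 5.385 - 3.291
z_β = 0.210

Power = Φ(z_β) = Φ(0.210) ≈ 0.583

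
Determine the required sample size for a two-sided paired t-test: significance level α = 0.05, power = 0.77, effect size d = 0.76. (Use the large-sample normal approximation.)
n = 13 pairs

Sample size formula (paired t-test, normal approximation):
n = ((z_{α/2} + z_β) / d)²

z_{α/2} = 1.960 (for α = 0.05, two-sided)
z_β = 0.739 (for power = 0.77)
d = 0.76

n = ((1.960 + 0.739) / 0.76)²
n = (3.551)²
n ≈ 12.61
Round up to the next whole number: n = 13 pairs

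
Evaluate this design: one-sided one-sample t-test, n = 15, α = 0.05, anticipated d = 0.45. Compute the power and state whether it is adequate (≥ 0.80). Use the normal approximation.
Power ≈ 0.54; the study is underpowered (power < 0.80)

Power calculation (one-sample t-test, normal approximation):
z_β = d · √n - z_α
z_β = 0.45 · √15 - 1.645
z_β = 0.45 · 3.873 - 1.645
z_β = 0.098

Power = Φ(z_β) = Φ(0.098) ≈ 0.539

Effect size d = 0.45 is small by Cohen's convention (0.2/0.5/0.8).

Threshold: power ≥ 0.80 is conventionally adequate.
Power ≈ 0.54 → the study is underpowered (power < 0.80).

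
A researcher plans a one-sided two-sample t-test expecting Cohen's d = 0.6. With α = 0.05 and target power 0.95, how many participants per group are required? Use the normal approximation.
n = 61 per group

Sample size formula (two-sample t-test, normal approximation):
n = 2 · ((z_α + z_β) / d)²

z_α = 1.645 (for α = 0.05, one-sided)
z_β = 1.645 (for power = 0.95)
d = 0.6

n = 2 · ((1.645 + 1.645) / 0.6)²
n = 2 · (5.483)²
n ≈ 60.13
Round up to the next whole number: n = 61 per group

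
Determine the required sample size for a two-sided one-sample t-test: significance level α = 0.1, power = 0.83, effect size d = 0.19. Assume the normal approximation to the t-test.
n = 188

Sample size formula (one-sample t-test, normal approximation):
n = ((z_{α/2} + z_β) / d)²

z_{α/2} = 1.645 (for α = 0.1, two-sided)
z_β = 0.954 (for power = 0.83)
d = 0.19

n = ((1.645 + 0.954) / 0.19)²
n = (13.679)²
n ≈ 187.12
Round up to the next whole number: n = 188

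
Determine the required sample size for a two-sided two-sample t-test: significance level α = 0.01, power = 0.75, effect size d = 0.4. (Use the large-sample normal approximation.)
n = 133 per group

Sample size formula (two-sample t-test, normal approximation):
n = 2 · ((z_{α/2} + z_β) / d)²

z_{α/2} = 2.576 (for α = 0.01, two-sided)
z_β = 0.674 (for power = 0.75)
d = 0.4

n = 2 · ((2.576 + 0.674) / 0.4)²
n = 2 · (8.125)²
n ≈ 132.03
Round up to the next whole number: n = 133 per group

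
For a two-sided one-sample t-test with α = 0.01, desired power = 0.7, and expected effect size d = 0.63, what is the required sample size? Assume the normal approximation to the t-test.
n = 25

Sample size formula (one-sample t-test, normal approximation):
n = ((z_{α/2} + z_β) / d)²

z_{α/2} = 2.576 (for α = 0.01, two-sided)
z_β = 0.524 (for power = 0.7)
d = 0.63

n = ((2.576 + 0.524) / 0.63)²
n = (4.921)²
n ≈ 24.22
Round up to the next whole number: n = 25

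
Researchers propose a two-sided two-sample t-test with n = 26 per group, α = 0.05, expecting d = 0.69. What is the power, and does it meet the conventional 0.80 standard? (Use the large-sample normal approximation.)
Power ≈ 0.70; the study is underpowered (power < 0.80)

Power calculation (two-sample t-test, normal approximation):
z_β = d · √(n/2) - z_{α/2}
z_β = 0.69 · √(26/2) - 1.960
z_β = 0.69 · 3.606 - 1.960
z_β = 0.528

Power = Φ(z_β) = Φ(0.528) ≈ 0.701

Effect size d = 0.69 is medium by Cohen's convention (0.2/0.5/0.8).

Threshold: power ≥ 0.80 is conventionally adequate.
Power ≈ 0.70 → the study is underpowered (power < 0.80).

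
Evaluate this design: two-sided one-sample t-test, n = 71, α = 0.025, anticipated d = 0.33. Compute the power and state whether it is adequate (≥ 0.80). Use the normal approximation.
Power ≈ 0.71; the study is underpowered (power < 0.80)

Power calculation (one-sample t-test, normal approximation):
z_β = d · √n - z_{α/2}
z_β = 0.33 · √71 - 2.241
z_β = 0.33 · 8.426 - 2.241
z_β = 0.539

Power = Φ(z_β) = Φ(0.539) ≈ 0.705

Effect size d = 0.33 is small by Cohen's convention (0.2/0.5/0.8).

Threshold: power ≥ 0.80 is conventionally adequate.
Power ≈ 0.71 → the study is underpowered (power < 0.80).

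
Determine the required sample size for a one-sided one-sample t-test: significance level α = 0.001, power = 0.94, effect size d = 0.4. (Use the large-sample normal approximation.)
n = 135

Sample size formula (one-sample t-test, normal approximation):
n = ((z_α + z_β) / d)²

z_α = 3.090 (for α = 0.001, one-sided)
z_β = 1.555 (for power = 0.94)
d = 0.4

n = ((3.090 + 1.555) / 0.4)²
n = (11.613)²
n ≈ 134.86
Round up to the next whole number: n = 135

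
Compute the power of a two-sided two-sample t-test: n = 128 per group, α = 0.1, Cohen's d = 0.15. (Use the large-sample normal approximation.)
Power ≈ 0.33

Power calculation (two-sample t-test, normal approximation):
z_β = d · √(n/2) - z_{α/2}
z_β = 0.15 · √(128/2) - 1.645
z_β = 0.15 · 8.000 - 1.645
z_β = -0.445

Power = Φ(z_β) = Φ(-0.445) ≈ 0.328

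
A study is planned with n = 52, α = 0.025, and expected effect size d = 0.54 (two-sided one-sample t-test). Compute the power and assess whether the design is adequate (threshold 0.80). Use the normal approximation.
Power ≈ 0.95; the study is adequately powered (power ≥ 0.80)

Power calculation (one-sample t-test, normal approximation):
z_β = d · √n - z_{α/2}
z_β = 0.54 · √52 - 2.241
z_β = 0.54 · 7.211 - 2.241
z_β = 1.653

Power = Φ(z_β) = Φ(1.653) ≈ 0.951

Effect size d = 0.54 is medium by Cohen's convention (0.2/0.5/0.8).

Threshold: power ≥ 0.80 is conventionally adequate.
Power ≈ 0.95 → the study is adequately powered (power ≥ 0.80).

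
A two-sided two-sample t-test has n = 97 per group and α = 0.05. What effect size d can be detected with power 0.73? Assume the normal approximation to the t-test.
d ≈ 0.37

Minimum detectable effect (two-sample t-test, normal approximation):
d = (z_{α/2} + z_β) / √(n/2)
d = (1.960 + 0.613) / √(97/2)
d = 2.573 / 6.964
d ≈ 0.37

By Cohen's convention (0.2 small / 0.5 medium / 0.8 large): small effect.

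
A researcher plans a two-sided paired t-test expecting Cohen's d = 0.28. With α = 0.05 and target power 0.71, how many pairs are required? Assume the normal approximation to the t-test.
n = 81 pairs

Sample size formula (paired t-test, normal approximation):
n = ((z_{α/2} + z_β) / d)²

z_{α/2} = 1.960 (for α = 0.05, two-sided)
z_β = 0.553 (for power = 0.71)
d = 0.28

n = ((1.960 + 0.553) / 0.28)²
n = (8.975)²
n ≈ 80.55
Round up to the next whole number: n = 81 pairs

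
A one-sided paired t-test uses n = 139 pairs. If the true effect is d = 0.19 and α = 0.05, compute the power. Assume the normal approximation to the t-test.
Power ≈ 0.72

Power calculation (paired t-test, normal approximation):
z_β = d · √n - z_α
z_β = 0.19 · √139 - 1.645
z_β = 0.19 · 11.790 - 1.645
z_β = 0.595

Power = Φ(z_β) = Φ(0.595) ≈ 0.724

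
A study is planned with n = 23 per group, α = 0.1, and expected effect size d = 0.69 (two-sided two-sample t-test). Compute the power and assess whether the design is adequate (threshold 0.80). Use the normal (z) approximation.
Power ≈ 0.76; the study is underpowered (power < 0.80)

Power calculation (two-sample t-test, normal approximation):
z_β = d · √(n/2) - z_{α/2}
z_β = 0.69 · √(23/2) - 1.645
z_β = 0.69 · 3.391 - 1.645
z_β = 0.695

Power = Φ(z_β) = Φ(0.695) ≈ 0.756

Effect size d = 0.69 is medium by Cohen's convention (0.2/0.5/0.8).

Threshold: power ≥ 0.80 is conventionally adequate.
Power ≈ 0.76 → the study is underpowered (power < 0.80).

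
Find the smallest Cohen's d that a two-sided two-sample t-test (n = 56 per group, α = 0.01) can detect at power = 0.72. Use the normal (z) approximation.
d ≈ 0.60

Minimum detectable effect (two-sample t-test, normal approximation):
d = (z_{α/2} + z_β) / √(n/2)
d = (2.576 + 0.583) / √(56/2)
d = 3.159 / 5.292
d ≈ 0.60

By Cohen's convention (0.2 small / 0.5 medium / 0.8 large): medium effect.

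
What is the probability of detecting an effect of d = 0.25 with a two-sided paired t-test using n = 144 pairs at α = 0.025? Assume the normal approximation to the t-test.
Power ≈ 0.78

Power calculation (paired t-test, normal approximation):
z_β = d · √n - z_{α/2}
z_β = 0.25 · √144 - 2.241
z_β = 0.25 · 12.000 - 2.241
z_β = 0.759

Power = Φ(z_β) = Φ(0.759) ≈ 0.776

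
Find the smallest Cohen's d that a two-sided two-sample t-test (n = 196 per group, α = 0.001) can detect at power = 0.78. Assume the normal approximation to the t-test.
d ≈ 0.41

Minimum detectable effect (two-sample t-test, normal approximation):
d = (z_{α/2} + z_β) / √(n/2)
d = (3.291 + 0.772) / √(196/2)
d = 4.063 / 9.899
d ≈ 0.41

By Cohen's convention (0.2 small / 0.5 medium / 0.8 large): small effect.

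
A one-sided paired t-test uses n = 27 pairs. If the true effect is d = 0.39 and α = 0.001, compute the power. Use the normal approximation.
Power ≈ 0.14

Power calculation (paired t-test, normal approximation):
z_β = d · √n - z_α
z_β = 0.39 · √27 - 3.090
z_β = 0.39 · 5.196 - 3.090
z_β = -1.064

Power = Φ(z_β) = Φ(-1.064) ≈ 0.144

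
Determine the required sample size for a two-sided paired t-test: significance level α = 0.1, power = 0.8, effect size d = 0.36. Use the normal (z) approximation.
n = 48 pairs

Sample size formula (paired t-test, normal approximation):
n = ((z_{α/2} + z_β) / d)²

z_{α/2} = 1.645 (for α = 0.1, two-sided)
z_β = 0.842 (for power = 0.8)
d = 0.36

n = ((1.645 + 0.842) / 0.36)²
n = (6.908)²
n ≈ 47.72
Round up to the next whole number: n = 48 pairs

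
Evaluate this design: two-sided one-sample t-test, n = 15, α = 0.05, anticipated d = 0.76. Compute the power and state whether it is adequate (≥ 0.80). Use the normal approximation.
Power ≈ 0.84; the study is adequately powered (power ≥ 0.80)

Power calculation (one-sample t-test, normal approximation):
z_β = d · √n - z_{α/2}
z_β = 0.76 · √15 - 1.960
z_β = 0.76 · 3.873 - 1.960
z_β = 0.984

Power = Φ(z_β) = Φ(0.984) ≈ 0.837

Effect size d = 0.76 is medium by Cohen's convention (0.2/0.5/0.8).

Threshold: power ≥ 0.80 is conventionally adequate.
Power ≈ 0.84 → the study is adequately powered (power ≥ 0.80).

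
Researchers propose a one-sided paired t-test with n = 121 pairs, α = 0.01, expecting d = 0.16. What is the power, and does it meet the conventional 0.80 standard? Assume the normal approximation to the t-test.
Power ≈ 0.29; the study is underpowered (power < 0.80)

Power calculation (paired t-test, normal approximation):
z_β = d · √n - z_α
z_β = 0.16 · √121 - 2.326
z_β = 0.16 · 11.000 - 2.326
z_β = -0.566

Power = Φ(z_β) = Φ(-0.566) ≈ 0.286

Effect size d = 0.16 is very small by Cohen's convention (0.2/0.5/0.8).

Threshold: power ≥ 0.80 is conventionally adequate.
Power ≈ 0.29 → the study is underpowered (power < 0.80).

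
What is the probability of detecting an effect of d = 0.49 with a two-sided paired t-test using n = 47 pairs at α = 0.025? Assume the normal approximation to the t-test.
Power ≈ 0.87

Power calculation (paired t-test, normal approximation):
z_β = d · √n - z_{α/2}
z_β = 0.49 · √47 - 2.241
z_β = 0.49 · 6.856 - 2.241
z_β = 1.118

Power = Φ(z_β) = Φ(1.118) ≈ 0.868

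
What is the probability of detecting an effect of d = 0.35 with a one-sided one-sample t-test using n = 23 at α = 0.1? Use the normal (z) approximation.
Power ≈ 0.65

Power calculation (one-sample t-test, normal approximation):
z_β = d · √n - z_α
z_β = 0.35 · √23 - 1.282
z_β = 0.35 · 4.796 - 1.282
z_β = 0.397

Power = Φ(z_β) = Φ(0.397) ≈ 0.654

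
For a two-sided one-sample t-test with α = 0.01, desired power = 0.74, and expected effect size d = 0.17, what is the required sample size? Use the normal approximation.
n = 359

Sample size formula (one-sample t-test, normal approximation):
n = ((z_{α/2} + z_β) / d)²

z_{α/2} = 2.576 (for α = 0.01, two-sided)
z_β = 0.643 (for power = 0.74)
d = 0.17

n = ((2.576 + 0.643) / 0.17)²
n = (18.935)²
n ≈ 358.53
Round up to the next whole number: n = 359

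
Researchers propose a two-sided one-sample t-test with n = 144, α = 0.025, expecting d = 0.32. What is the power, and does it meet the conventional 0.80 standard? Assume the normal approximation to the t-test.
Power ≈ 0.95; the study is adequately powered (power ≥ 0.80)

Power calculation (one-sample t-test, normal approximation):
z_β = d · √n - z_{α/2}
z_β = 0.32 · √144 - 2.241
z_β = 0.32 · 12.000 - 2.241
z_β = 1.599

Power = Φ(z_β) = Φ(1.599) ≈ 0.945

Effect size d = 0.32 is small by Cohen's convention (0.2/0.5/0.8).

Threshold: power ≥ 0.80 is conventionally adequate.
Power ≈ 0.95 → the study is adequately powered (power ≥ 0.80).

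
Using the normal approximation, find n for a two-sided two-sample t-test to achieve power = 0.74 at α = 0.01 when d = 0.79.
n = 34 per group

Sample size formula (two-sample t-test, normal approximation):
n = 2 · ((z_{α/2} + z_β) / d)²

z_{α/2} = 2.576 (for α = 0.01, two-sided)
z_β = 0.643 (for power = 0.74)
d = 0.79

n = 2 · ((2.576 + 0.643) / 0.79)²
n = 2 · (4.075)²
n ≈ 33.21
Round up to the next whole number: n = 34 per group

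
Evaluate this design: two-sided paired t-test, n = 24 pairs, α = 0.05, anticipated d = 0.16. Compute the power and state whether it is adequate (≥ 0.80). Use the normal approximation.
Power ≈ 0.12; the study is underpowered (power < 0.80)

Power calculation (paired t-test, normal approximation):
z_β = d · √n - z_{α/2}
z_β = 0.16 · √24 - 1.960
z_β = 0.16 · 4.899 - 1.960
z_β = -1.176

Power = Φ(z_β) = Φ(-1.176) ≈ 0.120

Effect size d = 0.16 is very small by Cohen's convention (0.2/0.5/0.8).

Threshold: power ≥ 0.80 is conventionally adequate.
Power ≈ 0.12 → the study is underpowered (power < 0.80).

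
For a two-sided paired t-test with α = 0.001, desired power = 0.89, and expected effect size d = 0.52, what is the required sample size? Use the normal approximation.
n = 76 pairs

Sample size formula (paired t-test, normal approximation):
n = ((z_{α/2} + z_β) / d)²

z_{α/2} = 3.291 (for α = 0.001, two-sided)
z_β = 1.227 (for power = 0.89)
d = 0.52

n = ((3.291 + 1.227) / 0.52)²
n = (8.688)²
n ≈ 75.48
Round up to the next whole number: n = 76 pairs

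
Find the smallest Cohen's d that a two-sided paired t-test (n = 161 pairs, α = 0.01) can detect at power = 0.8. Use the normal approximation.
d ≈ 0.27

Minimum detectable effect (paired t-test, normal approximation):
d = (z_{α/2} + z_β) / √n
d = (2.576 + 0.842) / √161
d = 3.417 / 12.689
d ≈ 0.27

By Cohen's convention (0.2 small / 0.5 medium / 0.8 large): small effect.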